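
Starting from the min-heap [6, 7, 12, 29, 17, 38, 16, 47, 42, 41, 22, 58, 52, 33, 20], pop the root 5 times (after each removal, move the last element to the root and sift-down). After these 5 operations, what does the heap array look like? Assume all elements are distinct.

[20, 22, 33, 29, 41, 38, 52, 47, 42, 58]

extract-min #1 returns 6:
  remove root 6; move last element 20 to root → [20, 7, 12, 29, 17, 38, 16, 47, 42, 41, 22, 58, 52, 33]
  20 vs smaller child 7 at index 1, swap → [7, 20, 12, 29, 17, 38, 16, 47, 42, 41, 22, 58, 52, 33]
  20 vs smaller child 17 at index 4, swap → [7, 17, 12, 29, 20, 38, 16, 47, 42, 41, 22, 58, 52, 33]
extract-min #2 returns 7:
  remove root 7; move last element 33 to root → [33, 17, 12, 29, 20, 38, 16, 47, 42, 41, 22, 58, 52]
  33 vs smaller child 12 at index 2, swap → [12, 17, 33, 29, 20, 38, 16, 47, 42, 41, 22, 58, 52]
  33 vs smaller child 16 at index 6, swap → [12, 17, 16, 29, 20, 38, 33, 47, 42, 41, 22, 58, 52]
extract-min #3 returns 12:
  remove root 12; move last element 52 to root → [52, 17, 16, 29, 20, 38, 33, 47, 42, 41, 22, 58]
  52 vs smaller child 16 at index 2, swap → [16, 17, 52, 29, 20, 38, 33, 47, 42, 41, 22, 58]
  52 vs smaller child 33 at index 6, swap → [16, 17, 33, 29, 20, 38, 52, 47, 42, 41, 22, 58]
extract-min #4 returns 16:
  remove root 16; move last element 58 to root → [58, 17, 33, 29, 20, 38, 52, 47, 42, 41, 22]
  58 vs smaller child 17 at index 1, swap → [17, 58, 33, 29, 20, 38, 52, 47, 42, 41, 22]
  58 vs smaller child 20 at index 4, swap → [17, 20, 33, 29, 58, 38, 52, 47, 42, 41, 22]
  58 vs smaller child 22 at index 10, swap → [17, 20, 33, 29, 22, 38, 52, 47, 42, 41, 58]
extract-min #5 returns 17:
  remove root 17; move last element 58 to root → [58, 20, 33, 29, 22, 38, 52, 47, 42, 41]
  58 vs smaller child 20 at index 1, swap → [20, 58, 33, 29, 22, 38, 52, 47, 42, 41]
  58 vs smaller child 22 at index 4, swap → [20, 22, 33, 29, 58, 38, 52, 47, 42, 41]
  58 vs only child 41 at index 9, swap → [20, 22, 33, 29, 41, 38, 52, 47, 42, 58]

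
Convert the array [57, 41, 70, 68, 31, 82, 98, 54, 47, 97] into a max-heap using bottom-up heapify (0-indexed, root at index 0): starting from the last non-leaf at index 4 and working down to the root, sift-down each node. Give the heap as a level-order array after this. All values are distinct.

sift down from index 4:
  31 vs only child 97 at index 9, swap → [57, 41, 70, 68, 97, 82, 98, 54, 47, 31]
sift down from index 3: already satisfies heap property
sift down from index 2:
  70 vs larger child 98 at index 6, swap → [57, 41, 98, 68, 97, 82, 70, 54, 47, 31]
sift down from index 1:
  41 vs larger child 97 at index 4, swap → [57, 97, 98, 68, 41, 82, 70, 54, 47, 31]
sift down from index 0:
  57 vs larger child 98 at index 2, swap → [98, 97, 57, 68, 41, 82, 70, 54, 47, 31]
  57 vs larger child 82 at index 5, swap → [98, 97, 82, 68, 41, 57, 70, 54, 47, 31]

[98, 97, 82, 68, 41, 57, 70, 54, 47, 31]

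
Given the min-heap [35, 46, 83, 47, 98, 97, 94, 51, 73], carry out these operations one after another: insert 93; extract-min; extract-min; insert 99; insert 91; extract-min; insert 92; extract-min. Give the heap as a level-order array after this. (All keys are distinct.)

insert 93:
  append 93 at index 9 → [35, 46, 83, 47, 98, 97, 94, 51, 73, 93]
  93 < parent 98 at index 4, swap → [35, 46, 83, 47, 93, 97, 94, 51, 73, 98]
extract-min → returns 35:
  remove root 35; move last element 98 to root → [98, 46, 83, 47, 93, 97, 94, 51, 73]
  98 vs smaller child 46 at index 1, swap → [46, 98, 83, 47, 93, 97, 94, 51, 73]
  98 vs smaller child 47 at index 3, swap → [46, 47, 83, 98, 93, 97, 94, 51, 73]
  98 vs smaller child 51 at index 7, swap → [46, 47, 83, 51, 93, 97, 94, 98, 73]
extract-min → returns 46:
  remove root 46; move last element 73 to root → [73, 47, 83, 51, 93, 97, 94, 98]
  73 vs smaller child 47 at index 1, swap → [47, 73, 83, 51, 93, 97, 94, 98]
  73 vs smaller child 51 at index 3, swap → [47, 51, 83, 73, 93, 97, 94, 98]
insert 99:
  append 99 at index 8 → [47, 51, 83, 73, 93, 97, 94, 98, 99] (no swap needed)
insert 91:
  append 91 at index 9 → [47, 51, 83, 73, 93, 97, 94, 98, 99, 91]
  91 < parent 93 at index 4, swap → [47, 51, 83, 73, 91, 97, 94, 98, 99, 93]
extract-min → returns 47:
  remove root 47; move last element 93 to root → [93, 51, 83, 73, 91, 97, 94, 98, 99]
  93 vs smaller child 51 at index 1, swap → [51, 93, 83, 73, 91, 97, 94, 98, 99]
  93 vs smaller child 73 at index 3, swap → [51, 73, 83, 93, 91, 97, 94, 98, 99]
insert 92:
  append 92 at index 9 → [51, 73, 83, 93, 91, 97, 94, 98, 99, 92] (no swap needed)
extract-min → returns 51:
  remove root 51; move last element 92 to root → [92, 73, 83, 93, 91, 97, 94, 98, 99]
  92 vs smaller child 73 at index 1, swap → [73, 92, 83, 93, 91, 97, 94, 98, 99]
  92 vs smaller child 91 at index 4, swap → [73, 91, 83, 93, 92, 97, 94, 98, 99]

[73, 91, 83, 93, 92, 97, 94, 98, 99]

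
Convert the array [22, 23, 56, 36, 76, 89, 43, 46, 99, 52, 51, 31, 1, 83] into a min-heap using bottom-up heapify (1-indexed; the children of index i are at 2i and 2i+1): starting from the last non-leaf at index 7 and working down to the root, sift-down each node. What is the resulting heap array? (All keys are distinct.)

sift down from index 7: already satisfies heap property
sift down from index 6:
  89 vs smaller child 1 at index 13, swap → [22, 23, 56, 36, 76, 1, 43, 46, 99, 52, 51, 31, 89, 83]
sift down from index 5:
  76 vs smaller child 51 at index 11, swap → [22, 23, 56, 36, 51, 1, 43, 46, 99, 52, 76, 31, 89, 83]
sift down from index 4: already satisfies heap property
sift down from index 3:
  56 vs smaller child 1 at index 6, swap → [22, 23, 1, 36, 51, 56, 43, 46, 99, 52, 76, 31, 89, 83]
  56 vs smaller child 31 at index 12, swap → [22, 23, 1, 36, 51, 31, 43, 46, 99, 52, 76, 56, 89, 83]
sift down from index 2: already satisfies heap property
sift down from index 1:
  22 vs smaller child 1 at index 3, swap → [1, 23, 22, 36, 51, 31, 43, 46, 99, 52, 76, 56, 89, 83]

[1, 23, 22, 36, 51, 31, 43, 46, 99, 52, 76, 56, 89, 83]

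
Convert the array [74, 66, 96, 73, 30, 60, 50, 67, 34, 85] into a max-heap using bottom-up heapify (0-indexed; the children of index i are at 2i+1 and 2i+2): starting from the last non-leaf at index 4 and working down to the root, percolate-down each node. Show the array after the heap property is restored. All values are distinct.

sift down from index 4:
  30 vs only child 85 at index 9, swap → [74, 66, 96, 73, 85, 60, 50, 67, 34, 30]
sift down from index 3: already satisfies heap property
sift down from index 2: already satisfies heap property
sift down from index 1:
  66 vs larger child 85 at index 4, swap → [74, 85, 96, 73, 66, 60, 50, 67, 34, 30]
sift down from index 0:
  74 vs larger child 96 at index 2, swap → [96, 85, 74, 73, 66, 60, 50, 67, 34, 30]

[96, 85, 74, 73, 66, 60, 50, 67, 34, 30]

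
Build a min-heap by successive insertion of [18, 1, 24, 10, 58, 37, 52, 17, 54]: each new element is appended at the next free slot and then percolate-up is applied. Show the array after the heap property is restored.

[1, 10, 24, 17, 58, 37, 52, 18, 54]

Insert 18:
  append 18 at index 0 → [18] (no swap needed)
Insert 1:
  append 1 at index 1 → [18, 1]
  1 < parent 18 at index 0, swap → [1, 18]
Insert 24:
  append 24 at index 2 → [1, 18, 24] (no swap needed)
Insert 10:
  append 10 at index 3 → [1, 18, 24, 10]
  10 < parent 18 at index 1, swap → [1, 10, 24, 18]
Insert 58:
  append 58 at index 4 → [1, 10, 24, 18, 58] (no swap needed)
Insert 37:
  append 37 at index 5 → [1, 10, 24, 18, 58, 37] (no swap needed)
Insert 52:
  append 52 at index 6 → [1, 10, 24, 18, 58, 37, 52] (no swap needed)
Insert 17:
  append 17 at index 7 → [1, 10, 24, 18, 58, 37, 52, 17]
  17 < parent 18 at index 3, swap → [1, 10, 24, 17, 58, 37, 52, 18]
Insert 54:
  append 54 at index 8 → [1, 10, 24, 17, 58, 37, 52, 18, 54] (no swap needed)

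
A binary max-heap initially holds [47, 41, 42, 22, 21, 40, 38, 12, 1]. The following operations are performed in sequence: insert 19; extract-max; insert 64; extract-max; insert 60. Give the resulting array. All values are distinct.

[60, 42, 40, 22, 41, 19, 38, 12, 1, 21]

insert 19:
  append 19 at index 9 → [47, 41, 42, 22, 21, 40, 38, 12, 1, 19] (no swap needed)
extract-max → returns 47:
  remove root 47; move last element 19 to root → [19, 41, 42, 22, 21, 40, 38, 12, 1]
  19 vs larger child 42 at index 2, swap → [42, 41, 19, 22, 21, 40, 38, 12, 1]
  19 vs larger child 40 at index 5, swap → [42, 41, 40, 22, 21, 19, 38, 12, 1]
insert 64:
  append 64 at index 9 → [42, 41, 40, 22, 21, 19, 38, 12, 1, 64]
  64 > parent 21 at index 4, swap → [42, 41, 40, 22, 64, 19, 38, 12, 1, 21]
  64 > parent 41 at index 1, swap → [42, 64, 40, 22, 41, 19, 38, 12, 1, 21]
  64 > parent 42 at index 0, swap → [64, 42, 40, 22, 41, 19, 38, 12, 1, 21]
extract-max → returns 64:
  remove root 64; move last element 21 to root → [21, 42, 40, 22, 41, 19, 38, 12, 1]
  21 vs larger child 42 at index 1, swap → [42, 21, 40, 22, 41, 19, 38, 12, 1]
  21 vs larger child 41 at index 4, swap → [42, 41, 40, 22, 21, 19, 38, 12, 1]
insert 60:
  append 60 at index 9 → [42, 41, 40, 22, 21, 19, 38, 12, 1, 60]
  60 > parent 21 at index 4, swap → [42, 41, 40, 22, 60, 19, 38, 12, 1, 21]
  60 > parent 41 at index 1, swap → [42, 60, 40, 22, 41, 19, 38, 12, 1, 21]
  60 > parent 42 at index 0, swap → [60, 42, 40, 22, 41, 19, 38, 12, 1, 21]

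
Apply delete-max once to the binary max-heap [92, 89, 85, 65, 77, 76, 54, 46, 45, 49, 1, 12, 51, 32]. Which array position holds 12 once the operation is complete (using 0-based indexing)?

remove root 92; move last element 32 to root → [32, 89, 85, 65, 77, 76, 54, 46, 45, 49, 1, 12, 51]
32 vs larger child 89 at index 1, swap → [89, 32, 85, 65, 77, 76, 54, 46, 45, 49, 1, 12, 51]
32 vs larger child 77 at index 4, swap → [89, 77, 85, 65, 32, 76, 54, 46, 45, 49, 1, 12, 51]
32 vs larger child 49 at index 9, swap → [89, 77, 85, 65, 49, 76, 54, 46, 45, 32, 1, 12, 51]
resulting array: [89, 77, 85, 65, 49, 76, 54, 46, 45, 32, 1, 12, 51]

11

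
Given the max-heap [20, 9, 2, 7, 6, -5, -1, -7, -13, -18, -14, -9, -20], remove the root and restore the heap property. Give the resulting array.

remove root 20; move last element -20 to root → [-20, 9, 2, 7, 6, -5, -1, -7, -13, -18, -14, -9]
-20 vs larger child 9 at index 1, swap → [9, -20, 2, 7, 6, -5, -1, -7, -13, -18, -14, -9]
-20 vs larger child 7 at index 3, swap → [9, 7, 2, -20, 6, -5, -1, -7, -13, -18, -14, -9]
-20 vs larger child -7 at index 7, swap → [9, 7, 2, -7, 6, -5, -1, -20, -13, -18, -14, -9]

[9, 7, 2, -7, 6, -5, -1, -20, -13, -18, -14, -9]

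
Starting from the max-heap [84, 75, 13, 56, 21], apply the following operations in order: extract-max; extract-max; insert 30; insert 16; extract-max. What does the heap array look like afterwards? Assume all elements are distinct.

extract-max → returns 84:
  remove root 84; move last element 21 to root → [21, 75, 13, 56]
  21 vs larger child 75 at index 1, swap → [75, 21, 13, 56]
  21 vs only child 56 at index 3, swap → [75, 56, 13, 21]
extract-max → returns 75:
  remove root 75; move last element 21 to root → [21, 56, 13]
  21 vs larger child 56 at index 1, swap → [56, 21, 13]
insert 30:
  append 30 at index 3 → [56, 21, 13, 30]
  30 > parent 21 at index 1, swap → [56, 30, 13, 21]
insert 16:
  append 16 at index 4 → [56, 30, 13, 21, 16] (no swap needed)
extract-max → returns 56:
  remove root 56; move last element 16 to root → [16, 30, 13, 21]
  16 vs larger child 30 at index 1, swap → [30, 16, 13, 21]
  16 vs only child 21 at index 3, swap → [30, 21, 13, 16]

[30, 21, 13, 16]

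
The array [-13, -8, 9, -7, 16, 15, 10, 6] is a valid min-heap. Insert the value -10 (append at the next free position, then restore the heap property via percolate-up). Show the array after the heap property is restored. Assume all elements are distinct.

append -10 at index 8 → [-13, -8, 9, -7, 16, 15, 10, 6, -10]
-10 < parent -7 at index 3, swap → [-13, -8, 9, -10, 16, 15, 10, 6, -7]
-10 < parent -8 at index 1, swap → [-13, -10, 9, -8, 16, 15, 10, 6, -7]

[-13, -10, 9, -8, 16, 15, 10, 6, -7]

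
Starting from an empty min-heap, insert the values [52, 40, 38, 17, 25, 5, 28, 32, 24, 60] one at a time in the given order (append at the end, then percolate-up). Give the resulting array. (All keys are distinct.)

[5, 24, 17, 25, 38, 40, 28, 52, 32, 60]

Insert 52:
  append 52 at index 0 → [52] (no swap needed)
Insert 40:
  append 40 at index 1 → [52, 40]
  40 < parent 52 at index 0, swap → [40, 52]
Insert 38:
  append 38 at index 2 → [40, 52, 38]
  38 < parent 40 at index 0, swap → [38, 52, 40]
Insert 17:
  append 17 at index 3 → [38, 52, 40, 17]
  17 < parent 52 at index 1, swap → [38, 17, 40, 52]
  17 < parent 38 at index 0, swap → [17, 38, 40, 52]
Insert 25:
  append 25 at index 4 → [17, 38, 40, 52, 25]
  25 < parent 38 at index 1, swap → [17, 25, 40, 52, 38]
Insert 5:
  append 5 at index 5 → [17, 25, 40, 52, 38, 5]
  5 < parent 40 at index 2, swap → [17, 25, 5, 52, 38, 40]
  5 < parent 17 at index 0, swap → [5, 25, 17, 52, 38, 40]
Insert 28:
  append 28 at index 6 → [5, 25, 17, 52, 38, 40, 28] (no swap needed)
Insert 32:
  append 32 at index 7 → [5, 25, 17, 52, 38, 40, 28, 32]
  32 < parent 52 at index 3, swap → [5, 25, 17, 32, 38, 40, 28, 52]
Insert 24:
  append 24 at index 8 → [5, 25, 17, 32, 38, 40, 28, 52, 24]
  24 < parent 32 at index 3, swap → [5, 25, 17, 24, 38, 40, 28, 52, 32]
  24 < parent 25 at index 1, swap → [5, 24, 17, 25, 38, 40, 28, 52, 32]
Insert 60:
  append 60 at index 9 → [5, 24, 17, 25, 38, 40, 28, 52, 32, 60] (no swap needed)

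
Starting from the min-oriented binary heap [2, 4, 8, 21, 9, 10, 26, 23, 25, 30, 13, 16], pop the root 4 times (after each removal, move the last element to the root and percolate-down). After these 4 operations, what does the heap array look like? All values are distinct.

[10, 13, 16, 21, 30, 25, 26, 23]

extract-min #1 returns 2:
  remove root 2; move last element 16 to root → [16, 4, 8, 21, 9, 10, 26, 23, 25, 30, 13]
  16 vs smaller child 4 at index 1, swap → [4, 16, 8, 21, 9, 10, 26, 23, 25, 30, 13]
  16 vs smaller child 9 at index 4, swap → [4, 9, 8, 21, 16, 10, 26, 23, 25, 30, 13]
  16 vs smaller child 13 at index 10, swap → [4, 9, 8, 21, 13, 10, 26, 23, 25, 30, 16]
extract-min #2 returns 4:
  remove root 4; move last element 16 to root → [16, 9, 8, 21, 13, 10, 26, 23, 25, 30]
  16 vs smaller child 8 at index 2, swap → [8, 9, 16, 21, 13, 10, 26, 23, 25, 30]
  16 vs smaller child 10 at index 5, swap → [8, 9, 10, 21, 13, 16, 26, 23, 25, 30]
extract-min #3 returns 8:
  remove root 8; move last element 30 to root → [30, 9, 10, 21, 13, 16, 26, 23, 25]
  30 vs smaller child 9 at index 1, swap → [9, 30, 10, 21, 13, 16, 26, 23, 25]
  30 vs smaller child 13 at index 4, swap → [9, 13, 10, 21, 30, 16, 26, 23, 25]
extract-min #4 returns 9:
  remove root 9; move last element 25 to root → [25, 13, 10, 21, 30, 16, 26, 23]
  25 vs smaller child 10 at index 2, swap → [10, 13, 25, 21, 30, 16, 26, 23]
  25 vs smaller child 16 at index 5, swap → [10, 13, 16, 21, 30, 25, 26, 23]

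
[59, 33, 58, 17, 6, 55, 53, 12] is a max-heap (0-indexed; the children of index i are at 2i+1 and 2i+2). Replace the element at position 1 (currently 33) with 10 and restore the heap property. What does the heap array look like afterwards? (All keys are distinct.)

[59, 17, 58, 12, 6, 55, 53, 10]

set index 1 from 33 to 10 → [59, 10, 58, 17, 6, 55, 53, 12]
10 vs larger child 17 at index 3, swap → [59, 17, 58, 10, 6, 55, 53, 12]
10 vs only child 12 at index 7, swap → [59, 17, 58, 12, 6, 55, 53, 10]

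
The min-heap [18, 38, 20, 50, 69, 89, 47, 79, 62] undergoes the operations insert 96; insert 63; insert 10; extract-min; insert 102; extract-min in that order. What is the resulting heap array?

[20, 38, 47, 50, 63, 89, 102, 79, 62, 96, 69]

insert 96:
  append 96 at index 9 → [18, 38, 20, 50, 69, 89, 47, 79, 62, 96] (no swap needed)
insert 63:
  append 63 at index 10 → [18, 38, 20, 50, 69, 89, 47, 79, 62, 96, 63]
  63 < parent 69 at index 4, swap → [18, 38, 20, 50, 63, 89, 47, 79, 62, 96, 69]
insert 10:
  append 10 at index 11 → [18, 38, 20, 50, 63, 89, 47, 79, 62, 96, 69, 10]
  10 < parent 89 at index 5, swap → [18, 38, 20, 50, 63, 10, 47, 79, 62, 96, 69, 89]
  10 < parent 20 at index 2, swap → [18, 38, 10, 50, 63, 20, 47, 79, 62, 96, 69, 89]
  10 < parent 18 at index 0, swap → [10, 38, 18, 50, 63, 20, 47, 79, 62, 96, 69, 89]
extract-min → returns 10:
  remove root 10; move last element 89 to root → [89, 38, 18, 50, 63, 20, 47, 79, 62, 96, 69]
  89 vs smaller child 18 at index 2, swap → [18, 38, 89, 50, 63, 20, 47, 79, 62, 96, 69]
  89 vs smaller child 20 at index 5, swap → [18, 38, 20, 50, 63, 89, 47, 79, 62, 96, 69]
insert 102:
  append 102 at index 11 → [18, 38, 20, 50, 63, 89, 47, 79, 62, 96, 69, 102] (no swap needed)
extract-min → returns 18:
  remove root 18; move last element 102 to root → [102, 38, 20, 50, 63, 89, 47, 79, 62, 96, 69]
  102 vs smaller child 20 at index 2, swap → [20, 38, 102, 50, 63, 89, 47, 79, 62, 96, 69]
  102 vs smaller child 47 at index 6, swap → [20, 38, 47, 50, 63, 89, 102, 79, 62, 96, 69]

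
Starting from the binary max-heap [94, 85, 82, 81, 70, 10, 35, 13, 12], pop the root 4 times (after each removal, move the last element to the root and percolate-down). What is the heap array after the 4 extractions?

[70, 13, 35, 10, 12]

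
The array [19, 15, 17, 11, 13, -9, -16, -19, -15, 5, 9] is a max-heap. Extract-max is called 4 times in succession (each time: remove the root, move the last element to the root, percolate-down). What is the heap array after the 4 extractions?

[11, 5, 9, -15, -19, -9, -16]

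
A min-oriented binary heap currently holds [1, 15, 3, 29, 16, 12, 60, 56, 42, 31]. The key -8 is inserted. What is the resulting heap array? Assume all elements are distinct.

append -8 at index 10 → [1, 15, 3, 29, 16, 12, 60, 56, 42, 31, -8]
-8 < parent 16 at index 4, swap → [1, 15, 3, 29, -8, 12, 60, 56, 42, 31, 16]
-8 < parent 15 at index 1, swap → [1, -8, 3, 29, 15, 12, 60, 56, 42, 31, 16]
-8 < parent 1 at index 0, swap → [-8, 1, 3, 29, 15, 12, 60, 56, 42, 31, 16]

[-8, 1, 3, 29, 15, 12, 60, 56, 42, 31, 16]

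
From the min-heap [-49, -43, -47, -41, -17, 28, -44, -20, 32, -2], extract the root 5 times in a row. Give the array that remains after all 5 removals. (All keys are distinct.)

[-20, -17, -2, 32, 28]

extract-min #1 returns -49:
  remove root -49; move last element -2 to root → [-2, -43, -47, -41, -17, 28, -44, -20, 32]
  -2 vs smaller child -47 at index 2, swap → [-47, -43, -2, -41, -17, 28, -44, -20, 32]
  -2 vs smaller child -44 at index 6, swap → [-47, -43, -44, -41, -17, 28, -2, -20, 32]
extract-min #2 returns -47:
  remove root -47; move last element 32 to root → [32, -43, -44, -41, -17, 28, -2, -20]
  32 vs smaller child -44 at index 2, swap → [-44, -43, 32, -41, -17, 28, -2, -20]
  32 vs smaller child -2 at index 6, swap → [-44, -43, -2, -41, -17, 28, 32, -20]
extract-min #3 returns -44:
  remove root -44; move last element -20 to root → [-20, -43, -2, -41, -17, 28, 32]
  -20 vs smaller child -43 at index 1, swap → [-43, -20, -2, -41, -17, 28, 32]
  -20 vs smaller child -41 at index 3, swap → [-43, -41, -2, -20, -17, 28, 32]
extract-min #4 returns -43:
  remove root -43; move last element 32 to root → [32, -41, -2, -20, -17, 28]
  32 vs smaller child -41 at index 1, swap → [-41, 32, -2, -20, -17, 28]
  32 vs smaller child -20 at index 3, swap → [-41, -20, -2, 32, -17, 28]
extract-min #5 returns -41:
  remove root -41; move last element 28 to root → [28, -20, -2, 32, -17]
  28 vs smaller child -20 at index 1, swap → [-20, 28, -2, 32, -17]
  28 vs smaller child -17 at index 4, swap → [-20, -17, -2, 32, 28]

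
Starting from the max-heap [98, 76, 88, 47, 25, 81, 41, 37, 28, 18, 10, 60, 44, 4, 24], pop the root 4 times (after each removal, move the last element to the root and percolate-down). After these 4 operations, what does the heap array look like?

[60, 47, 44, 37, 25, 24, 41, 4, 28, 18, 10]

extract-max #1 returns 98:
  remove root 98; move last element 24 to root → [24, 76, 88, 47, 25, 81, 41, 37, 28, 18, 10, 60, 44, 4]
  24 vs larger child 88 at index 2, swap → [88, 76, 24, 47, 25, 81, 41, 37, 28, 18, 10, 60, 44, 4]
  24 vs larger child 81 at index 5, swap → [88, 76, 81, 47, 25, 24, 41, 37, 28, 18, 10, 60, 44, 4]
  24 vs larger child 60 at index 11, swap → [88, 76, 81, 47, 25, 60, 41, 37, 28, 18, 10, 24, 44, 4]
extract-max #2 returns 88:
  remove root 88; move last element 4 to root → [4, 76, 81, 47, 25, 60, 41, 37, 28, 18, 10, 24, 44]
  4 vs larger child 81 at index 2, swap → [81, 76, 4, 47, 25, 60, 41, 37, 28, 18, 10, 24, 44]
  4 vs larger child 60 at index 5, swap → [81, 76, 60, 47, 25, 4, 41, 37, 28, 18, 10, 24, 44]
  4 vs larger child 44 at index 12, swap → [81, 76, 60, 47, 25, 44, 41, 37, 28, 18, 10, 24, 4]
extract-max #3 returns 81:
  remove root 81; move last element 4 to root → [4, 76, 60, 47, 25, 44, 41, 37, 28, 18, 10, 24]
  4 vs larger child 76 at index 1, swap → [76, 4, 60, 47, 25, 44, 41, 37, 28, 18, 10, 24]
  4 vs larger child 47 at index 3, swap → [76, 47, 60, 4, 25, 44, 41, 37, 28, 18, 10, 24]
  4 vs larger child 37 at index 7, swap → [76, 47, 60, 37, 25, 44, 41, 4, 28, 18, 10, 24]
extract-max #4 returns 76:
  remove root 76; move last element 24 to root → [24, 47, 60, 37, 25, 44, 41, 4, 28, 18, 10]
  24 vs larger child 60 at index 2, swap → [60, 47, 24, 37, 25, 44, 41, 4, 28, 18, 10]
  24 vs larger child 44 at index 5, swap → [60, 47, 44, 37, 25, 24, 41, 4, 28, 18, 10]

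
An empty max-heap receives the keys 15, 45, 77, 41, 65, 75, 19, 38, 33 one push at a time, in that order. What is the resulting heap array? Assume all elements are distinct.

[77, 65, 75, 38, 41, 45, 19, 15, 33]

Insert 15:
  append 15 at index 0 → [15] (no swap needed)
Insert 45:
  append 45 at index 1 → [15, 45]
  45 > parent 15 at index 0, swap → [45, 15]
Insert 77:
  append 77 at index 2 → [45, 15, 77]
  77 > parent 45 at index 0, swap → [77, 15, 45]
Insert 41:
  append 41 at index 3 → [77, 15, 45, 41]
  41 > parent 15 at index 1, swap → [77, 41, 45, 15]
Insert 65:
  append 65 at index 4 → [77, 41, 45, 15, 65]
  65 > parent 41 at index 1, swap → [77, 65, 45, 15, 41]
Insert 75:
  append 75 at index 5 → [77, 65, 45, 15, 41, 75]
  75 > parent 45 at index 2, swap → [77, 65, 75, 15, 41, 45]
Insert 19:
  append 19 at index 6 → [77, 65, 75, 15, 41, 45, 19] (no swap needed)
Insert 38:
  append 38 at index 7 → [77, 65, 75, 15, 41, 45, 19, 38]
  38 > parent 15 at index 3, swap → [77, 65, 75, 38, 41, 45, 19, 15]
Insert 33:
  append 33 at index 8 → [77, 65, 75, 38, 41, 45, 19, 15, 33] (no swap needed)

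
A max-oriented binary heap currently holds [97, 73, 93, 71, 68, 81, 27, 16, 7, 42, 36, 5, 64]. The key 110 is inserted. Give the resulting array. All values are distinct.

[110, 73, 97, 71, 68, 81, 93, 16, 7, 42, 36, 5, 64, 27]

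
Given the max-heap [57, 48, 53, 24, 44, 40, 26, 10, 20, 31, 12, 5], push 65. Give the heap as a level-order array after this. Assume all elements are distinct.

[65, 48, 57, 24, 44, 53, 26, 10, 20, 31, 12, 5, 40]

append 65 at index 12 → [57, 48, 53, 24, 44, 40, 26, 10, 20, 31, 12, 5, 65]
65 > parent 40 at index 5, swap → [57, 48, 53, 24, 44, 65, 26, 10, 20, 31, 12, 5, 40]
65 > parent 53 at index 2, swap → [57, 48, 65, 24, 44, 53, 26, 10, 20, 31, 12, 5, 40]
65 > parent 57 at index 0, swap → [65, 48, 57, 24, 44, 53, 26, 10, 20, 31, 12, 5, 40]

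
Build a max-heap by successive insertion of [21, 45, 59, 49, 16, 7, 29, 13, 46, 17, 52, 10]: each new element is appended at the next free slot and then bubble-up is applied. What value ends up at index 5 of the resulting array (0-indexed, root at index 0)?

Insert 21:
  append 21 at index 0 → [21] (no swap needed)
Insert 45:
  append 45 at index 1 → [21, 45]
  45 > parent 21 at index 0, swap → [45, 21]
Insert 59:
  append 59 at index 2 → [45, 21, 59]
  59 > parent 45 at index 0, swap → [59, 21, 45]
Insert 49:
  append 49 at index 3 → [59, 21, 45, 49]
  49 > parent 21 at index 1, swap → [59, 49, 45, 21]
Insert 16:
  append 16 at index 4 → [59, 49, 45, 21, 16] (no swap needed)
Insert 7:
  append 7 at index 5 → [59, 49, 45, 21, 16, 7] (no swap needed)
Insert 29:
  append 29 at index 6 → [59, 49, 45, 21, 16, 7, 29] (no swap needed)
Insert 13:
  append 13 at index 7 → [59, 49, 45, 21, 16, 7, 29, 13] (no swap needed)
Insert 46:
  append 46 at index 8 → [59, 49, 45, 21, 16, 7, 29, 13, 46]
  46 > parent 21 at index 3, swap → [59, 49, 45, 46, 16, 7, 29, 13, 21]
Insert 17:
  append 17 at index 9 → [59, 49, 45, 46, 16, 7, 29, 13, 21, 17]
  17 > parent 16 at index 4, swap → [59, 49, 45, 46, 17, 7, 29, 13, 21, 16]
Insert 52:
  append 52 at index 10 → [59, 49, 45, 46, 17, 7, 29, 13, 21, 16, 52]
  52 > parent 17 at index 4, swap → [59, 49, 45, 46, 52, 7, 29, 13, 21, 16, 17]
  52 > parent 49 at index 1, swap → [59, 52, 45, 46, 49, 7, 29, 13, 21, 16, 17]
Insert 10:
  append 10 at index 11 → [59, 52, 45, 46, 49, 7, 29, 13, 21, 16, 17, 10]
  10 > parent 7 at index 5, swap → [59, 52, 45, 46, 49, 10, 29, 13, 21, 16, 17, 7]
resulting array: [59, 52, 45, 46, 49, 10, 29, 13, 21, 16, 17, 7]

10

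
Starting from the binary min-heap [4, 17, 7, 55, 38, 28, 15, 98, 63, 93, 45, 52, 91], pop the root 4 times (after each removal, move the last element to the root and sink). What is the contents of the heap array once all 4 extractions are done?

extract-min #1 returns 4:
  remove root 4; move last element 91 to root → [91, 17, 7, 55, 38, 28, 15, 98, 63, 93, 45, 52]
  91 vs smaller child 7 at index 2, swap → [7, 17, 91, 55, 38, 28, 15, 98, 63, 93, 45, 52]
  91 vs smaller child 15 at index 6, swap → [7, 17, 15, 55, 38, 28, 91, 98, 63, 93, 45, 52]
extract-min #2 returns 7:
  remove root 7; move last element 52 to root → [52, 17, 15, 55, 38, 28, 91, 98, 63, 93, 45]
  52 vs smaller child 15 at index 2, swap → [15, 17, 52, 55, 38, 28, 91, 98, 63, 93, 45]
  52 vs smaller child 28 at index 5, swap → [15, 17, 28, 55, 38, 52, 91, 98, 63, 93, 45]
extract-min #3 returns 15:
  remove root 15; move last element 45 to root → [45, 17, 28, 55, 38, 52, 91, 98, 63, 93]
  45 vs smaller child 17 at index 1, swap → [17, 45, 28, 55, 38, 52, 91, 98, 63, 93]
  45 vs smaller child 38 at index 4, swap → [17, 38, 28, 55, 45, 52, 91, 98, 63, 93]
extract-min #4 returns 17:
  remove root 17; move last element 93 to root → [93, 38, 28, 55, 45, 52, 91, 98, 63]
  93 vs smaller child 28 at index 2, swap → [28, 38, 93, 55, 45, 52, 91, 98, 63]
  93 vs smaller child 52 at index 5, swap → [28, 38, 52, 55, 45, 93, 91, 98, 63]

[28, 38, 52, 55, 45, 93, 91, 98, 63]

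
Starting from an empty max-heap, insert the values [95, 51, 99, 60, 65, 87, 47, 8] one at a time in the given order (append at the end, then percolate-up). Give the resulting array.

[99, 65, 95, 51, 60, 87, 47, 8]

Insert 95:
  append 95 at index 0 → [95] (no swap needed)
Insert 51:
  append 51 at index 1 → [95, 51] (no swap needed)
Insert 99:
  append 99 at index 2 → [95, 51, 99]
  99 > parent 95 at index 0, swap → [99, 51, 95]
Insert 60:
  append 60 at index 3 → [99, 51, 95, 60]
  60 > parent 51 at index 1, swap → [99, 60, 95, 51]
Insert 65:
  append 65 at index 4 → [99, 60, 95, 51, 65]
  65 > parent 60 at index 1, swap → [99, 65, 95, 51, 60]
Insert 87:
  append 87 at index 5 → [99, 65, 95, 51, 60, 87] (no swap needed)
Insert 47:
  append 47 at index 6 → [99, 65, 95, 51, 60, 87, 47] (no swap needed)
Insert 8:
  append 8 at index 7 → [99, 65, 95, 51, 60, 87, 47, 8] (no swap needed)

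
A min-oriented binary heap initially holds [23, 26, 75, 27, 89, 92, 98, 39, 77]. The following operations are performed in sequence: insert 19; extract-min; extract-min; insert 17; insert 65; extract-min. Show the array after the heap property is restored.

insert 19:
  append 19 at index 9 → [23, 26, 75, 27, 89, 92, 98, 39, 77, 19]
  19 < parent 89 at index 4, swap → [23, 26, 75, 27, 19, 92, 98, 39, 77, 89]
  19 < parent 26 at index 1, swap → [23, 19, 75, 27, 26, 92, 98, 39, 77, 89]
  19 < parent 23 at index 0, swap → [19, 23, 75, 27, 26, 92, 98, 39, 77, 89]
extract-min → returns 19:
  remove root 19; move last element 89 to root → [89, 23, 75, 27, 26, 92, 98, 39, 77]
  89 vs smaller child 23 at index 1, swap → [23, 89, 75, 27, 26, 92, 98, 39, 77]
  89 vs smaller child 26 at index 4, swap → [23, 26, 75, 27, 89, 92, 98, 39, 77]
extract-min → returns 23:
  remove root 23; move last element 77 to root → [77, 26, 75, 27, 89, 92, 98, 39]
  77 vs smaller child 26 at index 1, swap → [26, 77, 75, 27, 89, 92, 98, 39]
  77 vs smaller child 27 at index 3, swap → [26, 27, 75, 77, 89, 92, 98, 39]
  77 vs only child 39 at index 7, swap → [26, 27, 75, 39, 89, 92, 98, 77]
insert 17:
  append 17 at index 8 → [26, 27, 75, 39, 89, 92, 98, 77, 17]
  17 < parent 39 at index 3, swap → [26, 27, 75, 17, 89, 92, 98, 77, 39]
  17 < parent 27 at index 1, swap → [26, 17, 75, 27, 89, 92, 98, 77, 39]
  17 < parent 26 at index 0, swap → [17, 26, 75, 27, 89, 92, 98, 77, 39]
insert 65:
  append 65 at index 9 → [17, 26, 75, 27, 89, 92, 98, 77, 39, 65]
  65 < parent 89 at index 4, swap → [17, 26, 75, 27, 65, 92, 98, 77, 39, 89]
extract-min → returns 17:
  remove root 17; move last element 89 to root → [89, 26, 75, 27, 65, 92, 98, 77, 39]
  89 vs smaller child 26 at index 1, swap → [26, 89, 75, 27, 65, 92, 98, 77, 39]
  89 vs smaller child 27 at index 3, swap → [26, 27, 75, 89, 65, 92, 98, 77, 39]
  89 vs smaller child 39 at index 8, swap → [26, 27, 75, 39, 65, 92, 98, 77, 89]

[26, 27, 75, 39, 65, 92, 98, 77, 89]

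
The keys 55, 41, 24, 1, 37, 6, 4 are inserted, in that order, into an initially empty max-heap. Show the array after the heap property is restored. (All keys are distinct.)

Insert 55:
  append 55 at index 0 → [55] (no swap needed)
Insert 41:
  append 41 at index 1 → [55, 41] (no swap needed)
Insert 24:
  append 24 at index 2 → [55, 41, 24] (no swap needed)
Insert 1:
  append 1 at index 3 → [55, 41, 24, 1] (no swap needed)
Insert 37:
  append 37 at index 4 → [55, 41, 24, 1, 37] (no swap needed)
Insert 6:
  append 6 at index 5 → [55, 41, 24, 1, 37, 6] (no swap needed)
Insert 4:
  append 4 at index 6 → [55, 41, 24, 1, 37, 6, 4] (no swap needed)

[55, 41, 24, 1, 37, 6, 4]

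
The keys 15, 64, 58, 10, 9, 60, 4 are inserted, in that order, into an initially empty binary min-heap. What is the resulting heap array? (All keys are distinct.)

[4, 10, 9, 64, 15, 60, 58]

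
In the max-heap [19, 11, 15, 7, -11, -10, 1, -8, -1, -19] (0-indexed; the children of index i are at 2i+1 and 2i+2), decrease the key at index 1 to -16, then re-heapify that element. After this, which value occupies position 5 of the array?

-10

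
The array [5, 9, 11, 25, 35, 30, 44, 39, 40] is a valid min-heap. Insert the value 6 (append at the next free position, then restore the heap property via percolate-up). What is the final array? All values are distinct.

[5, 6, 11, 25, 9, 30, 44, 39, 40, 35]

append 6 at index 9 → [5, 9, 11, 25, 35, 30, 44, 39, 40, 6]
6 < parent 35 at index 4, swap → [5, 9, 11, 25, 6, 30, 44, 39, 40, 35]
6 < parent 9 at index 1, swap → [5, 6, 11, 25, 9, 30, 44, 39, 40, 35]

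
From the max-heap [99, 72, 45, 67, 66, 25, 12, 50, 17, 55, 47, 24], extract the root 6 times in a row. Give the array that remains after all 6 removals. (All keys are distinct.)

extract-max #1 returns 99:
  remove root 99; move last element 24 to root → [24, 72, 45, 67, 66, 25, 12, 50, 17, 55, 47]
  24 vs larger child 72 at index 1, swap → [72, 24, 45, 67, 66, 25, 12, 50, 17, 55, 47]
  24 vs larger child 67 at index 3, swap → [72, 67, 45, 24, 66, 25, 12, 50, 17, 55, 47]
  24 vs larger child 50 at index 7, swap → [72, 67, 45, 50, 66, 25, 12, 24, 17, 55, 47]
extract-max #2 returns 72:
  remove root 72; move last element 47 to root → [47, 67, 45, 50, 66, 25, 12, 24, 17, 55]
  47 vs larger child 67 at index 1, swap → [67, 47, 45, 50, 66, 25, 12, 24, 17, 55]
  47 vs larger child 66 at index 4, swap → [67, 66, 45, 50, 47, 25, 12, 24, 17, 55]
  47 vs only child 55 at index 9, swap → [67, 66, 45, 50, 55, 25, 12, 24, 17, 47]
extract-max #3 returns 67:
  remove root 67; move last element 47 to root → [47, 66, 45, 50, 55, 25, 12, 24, 17]
  47 vs larger child 66 at index 1, swap → [66, 47, 45, 50, 55, 25, 12, 24, 17]
  47 vs larger child 55 at index 4, swap → [66, 55, 45, 50, 47, 25, 12, 24, 17]
extract-max #4 returns 66:
  remove root 66; move last element 17 to root → [17, 55, 45, 50, 47, 25, 12, 24]
  17 vs larger child 55 at index 1, swap → [55, 17, 45, 50, 47, 25, 12, 24]
  17 vs larger child 50 at index 3, swap → [55, 50, 45, 17, 47, 25, 12, 24]
  17 vs only child 24 at index 7, swap → [55, 50, 45, 24, 47, 25, 12, 17]
extract-max #5 returns 55:
  remove root 55; move last element 17 to root → [17, 50, 45, 24, 47, 25, 12]
  17 vs larger child 50 at index 1, swap → [50, 17, 45, 24, 47, 25, 12]
  17 vs larger child 47 at index 4, swap → [50, 47, 45, 24, 17, 25, 12]
extract-max #6 returns 50:
  remove root 50; move last element 12 to root → [12, 47, 45, 24, 17, 25]
  12 vs larger child 47 at index 1, swap → [47, 12, 45, 24, 17, 25]
  12 vs larger child 24 at index 3, swap → [47, 24, 45, 12, 17, 25]

[47, 24, 45, 12, 17, 25]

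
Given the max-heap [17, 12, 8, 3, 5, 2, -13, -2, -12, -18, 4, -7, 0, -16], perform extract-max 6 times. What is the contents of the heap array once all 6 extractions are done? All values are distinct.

extract-max #1 returns 17:
  remove root 17; move last element -16 to root → [-16, 12, 8, 3, 5, 2, -13, -2, -12, -18, 4, -7, 0]
  -16 vs larger child 12 at index 1, swap → [12, -16, 8, 3, 5, 2, -13, -2, -12, -18, 4, -7, 0]
  -16 vs larger child 5 at index 4, swap → [12, 5, 8, 3, -16, 2, -13, -2, -12, -18, 4, -7, 0]
  -16 vs larger child 4 at index 10, swap → [12, 5, 8, 3, 4, 2, -13, -2, -12, -18, -16, -7, 0]
extract-max #2 returns 12:
  remove root 12; move last element 0 to root → [0, 5, 8, 3, 4, 2, -13, -2, -12, -18, -16, -7]
  0 vs larger child 8 at index 2, swap → [8, 5, 0, 3, 4, 2, -13, -2, -12, -18, -16, -7]
  0 vs larger child 2 at index 5, swap → [8, 5, 2, 3, 4, 0, -13, -2, -12, -18, -16, -7]
extract-max #3 returns 8:
  remove root 8; move last element -7 to root → [-7, 5, 2, 3, 4, 0, -13, -2, -12, -18, -16]
  -7 vs larger child 5 at index 1, swap → [5, -7, 2, 3, 4, 0, -13, -2, -12, -18, -16]
  -7 vs larger child 4 at index 4, swap → [5, 4, 2, 3, -7, 0, -13, -2, -12, -18, -16]
extract-max #4 returns 5:
  remove root 5; move last element -16 to root → [-16, 4, 2, 3, -7, 0, -13, -2, -12, -18]
  -16 vs larger child 4 at index 1, swap → [4, -16, 2, 3, -7, 0, -13, -2, -12, -18]
  -16 vs larger child 3 at index 3, swap → [4, 3, 2, -16, -7, 0, -13, -2, -12, -18]
  -16 vs larger child -2 at index 7, swap → [4, 3, 2, -2, -7, 0, -13, -16, -12, -18]
extract-max #5 returns 4:
  remove root 4; move last element -18 to root → [-18, 3, 2, -2, -7, 0, -13, -16, -12]
  -18 vs larger child 3 at index 1, swap → [3, -18, 2, -2, -7, 0, -13, -16, -12]
  -18 vs larger child -2 at index 3, swap → [3, -2, 2, -18, -7, 0, -13, -16, -12]
  -18 vs larger child -12 at index 8, swap → [3, -2, 2, -12, -7, 0, -13, -16, -18]
extract-max #6 returns 3:
  remove root 3; move last element -18 to root → [-18, -2, 2, -12, -7, 0, -13, -16]
  -18 vs larger child 2 at index 2, swap → [2, -2, -18, -12, -7, 0, -13, -16]
  -18 vs larger child 0 at index 5, swap → [2, -2, 0, -12, -7, -18, -13, -16]

[2, -2, 0, -12, -7, -18, -13, -16]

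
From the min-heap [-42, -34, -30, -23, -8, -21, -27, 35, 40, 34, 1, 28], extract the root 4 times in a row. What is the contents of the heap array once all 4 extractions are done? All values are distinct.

[-23, -8, -21, 28, 40, 34, 1, 35]

extract-min #1 returns -42:
  remove root -42; move last element 28 to root → [28, -34, -30, -23, -8, -21, -27, 35, 40, 34, 1]
  28 vs smaller child -34 at index 1, swap → [-34, 28, -30, -23, -8, -21, -27, 35, 40, 34, 1]
  28 vs smaller child -23 at index 3, swap → [-34, -23, -30, 28, -8, -21, -27, 35, 40, 34, 1]
extract-min #2 returns -34:
  remove root -34; move last element 1 to root → [1, -23, -30, 28, -8, -21, -27, 35, 40, 34]
  1 vs smaller child -30 at index 2, swap → [-30, -23, 1, 28, -8, -21, -27, 35, 40, 34]
  1 vs smaller child -27 at index 6, swap → [-30, -23, -27, 28, -8, -21, 1, 35, 40, 34]
extract-min #3 returns -30:
  remove root -30; move last element 34 to root → [34, -23, -27, 28, -8, -21, 1, 35, 40]
  34 vs smaller child -27 at index 2, swap → [-27, -23, 34, 28, -8, -21, 1, 35, 40]
  34 vs smaller child -21 at index 5, swap → [-27, -23, -21, 28, -8, 34, 1, 35, 40]
extract-min #4 returns -27:
  remove root -27; move last element 40 to root → [40, -23, -21, 28, -8, 34, 1, 35]
  40 vs smaller child -23 at index 1, swap → [-23, 40, -21, 28, -8, 34, 1, 35]
  40 vs smaller child -8 at index 4, swap → [-23, -8, -21, 28, 40, 34, 1, 35]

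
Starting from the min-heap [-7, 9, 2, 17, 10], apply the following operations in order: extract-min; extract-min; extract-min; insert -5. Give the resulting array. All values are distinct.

extract-min → returns -7:
  remove root -7; move last element 10 to root → [10, 9, 2, 17]
  10 vs smaller child 2 at index 2, swap → [2, 9, 10, 17]
extract-min → returns 2:
  remove root 2; move last element 17 to root → [17, 9, 10]
  17 vs smaller child 9 at index 1, swap → [9, 17, 10]
extract-min → returns 9:
  remove root 9; move last element 10 to root → [10, 17] (no swap needed)
insert -5:
  append -5 at index 2 → [10, 17, -5]
  -5 < parent 10 at index 0, swap → [-5, 17, 10]

[-5, 17, 10]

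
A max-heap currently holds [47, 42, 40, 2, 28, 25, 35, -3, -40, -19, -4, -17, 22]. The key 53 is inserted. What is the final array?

[53, 42, 47, 2, 28, 25, 40, -3, -40, -19, -4, -17, 22, 35]

append 53 at index 13 → [47, 42, 40, 2, 28, 25, 35, -3, -40, -19, -4, -17, 22, 53]
53 > parent 35 at index 6, swap → [47, 42, 40, 2, 28, 25, 53, -3, -40, -19, -4, -17, 22, 35]
53 > parent 40 at index 2, swap → [47, 42, 53, 2, 28, 25, 40, -3, -40, -19, -4, -17, 22, 35]
53 > parent 47 at index 0, swap → [53, 42, 47, 2, 28, 25, 40, -3, -40, -19, -4, -17, 22, 35]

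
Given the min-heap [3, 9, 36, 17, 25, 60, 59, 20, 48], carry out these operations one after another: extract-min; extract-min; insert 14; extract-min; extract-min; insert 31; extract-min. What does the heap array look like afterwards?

[25, 36, 31, 48, 59, 60]

extract-min → returns 3:
  remove root 3; move last element 48 to root → [48, 9, 36, 17, 25, 60, 59, 20]
  48 vs smaller child 9 at index 1, swap → [9, 48, 36, 17, 25, 60, 59, 20]
  48 vs smaller child 17 at index 3, swap → [9, 17, 36, 48, 25, 60, 59, 20]
  48 vs only child 20 at index 7, swap → [9, 17, 36, 20, 25, 60, 59, 48]
extract-min → returns 9:
  remove root 9; move last element 48 to root → [48, 17, 36, 20, 25, 60, 59]
  48 vs smaller child 17 at index 1, swap → [17, 48, 36, 20, 25, 60, 59]
  48 vs smaller child 20 at index 3, swap → [17, 20, 36, 48, 25, 60, 59]
insert 14:
  append 14 at index 7 → [17, 20, 36, 48, 25, 60, 59, 14]
  14 < parent 48 at index 3, swap → [17, 20, 36, 14, 25, 60, 59, 48]
  14 < parent 20 at index 1, swap → [17, 14, 36, 20, 25, 60, 59, 48]
  14 < parent 17 at index 0, swap → [14, 17, 36, 20, 25, 60, 59, 48]
extract-min → returns 14:
  remove root 14; move last element 48 to root → [48, 17, 36, 20, 25, 60, 59]
  48 vs smaller child 17 at index 1, swap → [17, 48, 36, 20, 25, 60, 59]
  48 vs smaller child 20 at index 3, swap → [17, 20, 36, 48, 25, 60, 59]
extract-min → returns 17:
  remove root 17; move last element 59 to root → [59, 20, 36, 48, 25, 60]
  59 vs smaller child 20 at index 1, swap → [20, 59, 36, 48, 25, 60]
  59 vs smaller child 25 at index 4, swap → [20, 25, 36, 48, 59, 60]
insert 31:
  append 31 at index 6 → [20, 25, 36, 48, 59, 60, 31]
  31 < parent 36 at index 2, swap → [20, 25, 31, 48, 59, 60, 36]
extract-min → returns 20:
  remove root 20; move last element 36 to root → [36, 25, 31, 48, 59, 60]
  36 vs smaller child 25 at index 1, swap → [25, 36, 31, 48, 59, 60]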